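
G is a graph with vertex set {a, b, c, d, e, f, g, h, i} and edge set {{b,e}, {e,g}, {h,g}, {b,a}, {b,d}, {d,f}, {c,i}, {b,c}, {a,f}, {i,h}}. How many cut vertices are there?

Removing b increases the component count from 1 to 2, so b is a cut vertex.
By contrast removing c leaves 1 component; it is not a cut vertex. No other vertex is a cut vertex either.

1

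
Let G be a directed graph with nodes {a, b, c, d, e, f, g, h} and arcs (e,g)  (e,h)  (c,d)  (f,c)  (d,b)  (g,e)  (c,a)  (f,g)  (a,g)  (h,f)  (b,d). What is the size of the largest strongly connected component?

{a, c, e, f, g, h} are all mutually reachable — one SCC of size 6.
{b, d} are all mutually reachable — one SCC of size 2.
The largest has 6 vertices.

6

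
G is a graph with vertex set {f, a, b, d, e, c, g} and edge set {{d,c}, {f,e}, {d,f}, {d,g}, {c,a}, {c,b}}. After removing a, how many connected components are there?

With a gone, the remaining components are: {b, c, d, e, f, g}.
That is 1 component.

1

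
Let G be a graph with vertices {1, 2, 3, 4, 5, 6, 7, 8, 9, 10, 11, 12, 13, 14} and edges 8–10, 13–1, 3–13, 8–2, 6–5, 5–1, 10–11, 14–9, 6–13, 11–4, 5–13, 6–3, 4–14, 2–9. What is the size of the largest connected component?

7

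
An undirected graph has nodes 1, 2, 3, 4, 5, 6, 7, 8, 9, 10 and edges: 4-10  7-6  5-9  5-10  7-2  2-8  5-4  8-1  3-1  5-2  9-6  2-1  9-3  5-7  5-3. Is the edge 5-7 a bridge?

After removing 5-7, the path 5-2-7 still connects them, so the edge is not a bridge.

No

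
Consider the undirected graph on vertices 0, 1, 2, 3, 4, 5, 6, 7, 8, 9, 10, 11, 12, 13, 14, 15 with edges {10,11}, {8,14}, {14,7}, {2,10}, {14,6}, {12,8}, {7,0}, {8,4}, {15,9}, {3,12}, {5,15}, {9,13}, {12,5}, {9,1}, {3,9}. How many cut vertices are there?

6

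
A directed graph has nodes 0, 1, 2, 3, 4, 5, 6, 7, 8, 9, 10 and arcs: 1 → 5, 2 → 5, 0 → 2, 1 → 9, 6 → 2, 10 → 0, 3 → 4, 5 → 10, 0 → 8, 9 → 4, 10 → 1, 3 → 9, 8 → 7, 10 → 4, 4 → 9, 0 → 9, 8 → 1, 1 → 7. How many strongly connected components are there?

5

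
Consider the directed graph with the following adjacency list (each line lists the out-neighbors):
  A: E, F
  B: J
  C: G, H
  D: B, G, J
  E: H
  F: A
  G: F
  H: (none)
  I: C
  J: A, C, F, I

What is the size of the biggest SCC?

{A, F} are all mutually reachable — one SCC of size 2.
{D} is an SCC by itself.
{H} is an SCC by itself.
{C} is an SCC by itself.
{B} is an SCC by itself.
(and 4 more singleton SCCs)
The largest has 2 vertices.

2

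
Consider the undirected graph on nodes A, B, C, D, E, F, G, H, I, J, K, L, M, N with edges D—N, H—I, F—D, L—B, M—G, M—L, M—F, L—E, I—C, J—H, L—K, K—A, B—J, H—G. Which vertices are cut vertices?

D, F, H, I, K, L, M

Removing D increases the component count from 1 to 2, so D is a cut vertex.
Removing F increases the component count from 1 to 2, so F is a cut vertex.
Removing H increases the component count from 1 to 2, so H is a cut vertex.
Likewise I, K, L, M are cut vertices.
By contrast removing C leaves 1 component; it is not a cut vertex. No other vertex is a cut vertex either.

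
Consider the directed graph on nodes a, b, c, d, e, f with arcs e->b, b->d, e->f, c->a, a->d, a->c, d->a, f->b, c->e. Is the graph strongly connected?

Yes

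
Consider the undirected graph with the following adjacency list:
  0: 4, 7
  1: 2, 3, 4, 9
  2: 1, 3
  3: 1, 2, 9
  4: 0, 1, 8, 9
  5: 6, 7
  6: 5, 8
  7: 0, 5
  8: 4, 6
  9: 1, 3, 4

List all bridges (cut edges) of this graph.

The edges on the cycle 4-8-6-5-7-0-4 are not bridges since each lies on that cycle.
Every edge lies on some cycle, so there are no bridges.

none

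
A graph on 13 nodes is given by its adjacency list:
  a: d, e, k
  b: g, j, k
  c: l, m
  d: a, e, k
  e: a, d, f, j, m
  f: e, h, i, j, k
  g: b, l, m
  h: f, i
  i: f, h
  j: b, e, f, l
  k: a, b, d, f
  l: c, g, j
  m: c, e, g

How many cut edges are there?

0

The edges on the cycle f-i-h-f are not bridges since each lies on that cycle.
Every edge lies on some cycle, so there are no bridges.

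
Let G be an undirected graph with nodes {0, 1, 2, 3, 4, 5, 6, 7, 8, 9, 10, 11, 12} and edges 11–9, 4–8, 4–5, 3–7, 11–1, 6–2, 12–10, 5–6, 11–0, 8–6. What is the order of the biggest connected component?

5

Starting from 3 we can reach 3, 7. That is one component of size 2.
Starting from 10 we can reach 10, 12. That is one component of size 2.
Starting from 0 we can reach 0, 1, 9, 11. That is one component of size 4.
Starting from 2 we can reach 2, 4, 5, 6, 8. That is one component of size 5.
The largest has 5 vertices.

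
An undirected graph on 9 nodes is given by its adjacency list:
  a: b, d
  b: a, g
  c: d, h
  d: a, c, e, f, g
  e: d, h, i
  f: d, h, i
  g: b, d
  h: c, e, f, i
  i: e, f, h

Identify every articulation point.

Removing d increases the component count from 1 to 2, so d is a cut vertex.
By contrast removing c leaves 1 component; it is not a cut vertex. No other vertex is a cut vertex either.

d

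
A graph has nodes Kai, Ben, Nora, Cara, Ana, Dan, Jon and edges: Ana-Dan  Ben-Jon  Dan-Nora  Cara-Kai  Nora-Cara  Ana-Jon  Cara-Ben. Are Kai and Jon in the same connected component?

Yes

From Kai we can reach Ana, Ben, Dan, Jon, Kai, Cara, Nora, which includes Jon.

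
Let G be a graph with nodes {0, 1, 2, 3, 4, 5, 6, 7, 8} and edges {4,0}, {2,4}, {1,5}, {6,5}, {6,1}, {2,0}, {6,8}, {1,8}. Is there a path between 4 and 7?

The component containing 4 is {0, 2, 4}, and 7 is not in it.

No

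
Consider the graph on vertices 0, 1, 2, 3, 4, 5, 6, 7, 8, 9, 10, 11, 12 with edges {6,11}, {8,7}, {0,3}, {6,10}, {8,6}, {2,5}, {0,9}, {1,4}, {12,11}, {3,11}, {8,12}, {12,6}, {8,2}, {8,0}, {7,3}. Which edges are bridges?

The edges on the cycle 8-12-6-8 are not bridges since each lies on that cycle.
But removing 2—5 disconnects 2 from 5; removing 1—4 disconnects 1 from 4; removing 10—6 disconnects 10 from 6; removing 0—9 disconnects 0 from 9 — these are bridges.
In total 5 edges are bridges.

0-9, 1-4, 10-6, 2-5, 2-8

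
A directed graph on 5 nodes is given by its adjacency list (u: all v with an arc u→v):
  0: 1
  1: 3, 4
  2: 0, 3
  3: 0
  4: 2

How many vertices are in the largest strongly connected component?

{0, 1, 2, 3, 4} are all mutually reachable — one SCC of size 5.
The largest has 5 vertices.

5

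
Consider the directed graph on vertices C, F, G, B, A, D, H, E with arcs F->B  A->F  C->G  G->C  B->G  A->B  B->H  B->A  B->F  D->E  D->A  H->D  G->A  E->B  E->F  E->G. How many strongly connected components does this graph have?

{A, B, C, D, E, F, G, H} are all mutually reachable — one SCC of size 8.
That gives 1 strongly connected component.

1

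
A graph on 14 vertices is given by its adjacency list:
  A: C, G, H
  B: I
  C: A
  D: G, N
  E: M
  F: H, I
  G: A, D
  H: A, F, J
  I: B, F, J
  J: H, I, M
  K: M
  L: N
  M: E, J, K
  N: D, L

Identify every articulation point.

A, D, G, H, I, J, M, N

Removing A increases the component count from 1 to 3, so A is a cut vertex.
Removing D increases the component count from 1 to 2, so D is a cut vertex.
Removing G increases the component count from 1 to 2, so G is a cut vertex.
Likewise H, I, J, M, N are cut vertices.
By contrast removing L leaves 1 component; it is not a cut vertex. No other vertex is a cut vertex either.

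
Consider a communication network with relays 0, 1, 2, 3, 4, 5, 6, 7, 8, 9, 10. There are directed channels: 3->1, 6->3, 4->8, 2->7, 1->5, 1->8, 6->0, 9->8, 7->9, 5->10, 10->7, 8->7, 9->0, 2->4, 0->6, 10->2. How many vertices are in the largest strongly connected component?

11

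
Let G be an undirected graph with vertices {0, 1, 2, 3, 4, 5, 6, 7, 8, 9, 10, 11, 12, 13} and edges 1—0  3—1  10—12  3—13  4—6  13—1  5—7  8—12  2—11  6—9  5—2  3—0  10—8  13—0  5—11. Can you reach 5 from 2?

Yes

From 2 we can reach 2, 5, 7, 11, which includes 5.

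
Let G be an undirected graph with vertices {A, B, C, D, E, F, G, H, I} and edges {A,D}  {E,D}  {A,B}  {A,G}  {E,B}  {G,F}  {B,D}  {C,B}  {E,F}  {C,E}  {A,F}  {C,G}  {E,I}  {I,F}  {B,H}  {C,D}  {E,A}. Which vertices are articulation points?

Removing B increases the component count from 1 to 2, so B is a cut vertex.
By contrast removing C leaves 1 component; it is not a cut vertex. No other vertex is a cut vertex either.

B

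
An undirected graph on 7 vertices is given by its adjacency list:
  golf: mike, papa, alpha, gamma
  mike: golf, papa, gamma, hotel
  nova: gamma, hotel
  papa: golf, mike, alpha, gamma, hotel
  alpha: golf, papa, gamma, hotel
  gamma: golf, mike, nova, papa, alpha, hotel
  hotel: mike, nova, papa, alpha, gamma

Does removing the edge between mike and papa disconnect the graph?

No

After removing mike-papa, the path mike-golf-papa still connects them, so the edge is not a bridge.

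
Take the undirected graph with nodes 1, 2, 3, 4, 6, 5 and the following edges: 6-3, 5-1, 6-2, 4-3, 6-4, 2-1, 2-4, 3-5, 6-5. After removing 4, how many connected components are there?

With 4 gone, the remaining components are: {1, 2, 3, 5, 6}.
That is 1 component.

1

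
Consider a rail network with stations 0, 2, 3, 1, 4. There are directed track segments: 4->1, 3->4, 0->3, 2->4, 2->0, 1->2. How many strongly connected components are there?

1

{0, 1, 2, 3, 4} are all mutually reachable — one SCC of size 5.
That gives 1 strongly connected component.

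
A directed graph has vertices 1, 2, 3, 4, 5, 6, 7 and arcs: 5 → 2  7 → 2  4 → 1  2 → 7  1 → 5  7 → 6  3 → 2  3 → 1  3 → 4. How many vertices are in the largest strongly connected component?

2

{2, 7} are all mutually reachable — one SCC of size 2.
{5} is an SCC by itself.
{4} is an SCC by itself.
{3} is an SCC by itself.
{6} is an SCC by itself.
(and 1 more singleton SCC)
The largest has 2 vertices.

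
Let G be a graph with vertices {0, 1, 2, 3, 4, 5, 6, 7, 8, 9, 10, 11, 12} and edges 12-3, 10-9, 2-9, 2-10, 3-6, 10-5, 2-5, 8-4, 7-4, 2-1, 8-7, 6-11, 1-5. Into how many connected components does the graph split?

4

0 is isolated — a component by itself.
Starting from 4 we can reach 4, 7, 8. That is one component of size 3.
Starting from 3 we can reach 3, 6, 11, 12. That is one component of size 4.
Starting from 1 we can reach 1, 2, 5, 9, 10. That is one component of size 5.
Total: 4 components.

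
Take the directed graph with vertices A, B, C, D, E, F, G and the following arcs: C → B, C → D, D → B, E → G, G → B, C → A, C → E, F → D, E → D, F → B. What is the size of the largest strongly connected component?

1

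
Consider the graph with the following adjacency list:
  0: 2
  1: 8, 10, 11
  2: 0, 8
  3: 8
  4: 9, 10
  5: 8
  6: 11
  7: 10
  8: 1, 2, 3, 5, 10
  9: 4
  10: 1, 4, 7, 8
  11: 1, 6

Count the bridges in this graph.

9

The edges on the cycle 10-8-1-10 are not bridges since each lies on that cycle.
But removing 8-3 disconnects 8 from 3; removing 8-2 disconnects 8 from 2; removing 2-0 disconnects 2 from 0; removing 10-4 disconnects 10 from 4 — these are bridges.
In total 9 edges are bridges.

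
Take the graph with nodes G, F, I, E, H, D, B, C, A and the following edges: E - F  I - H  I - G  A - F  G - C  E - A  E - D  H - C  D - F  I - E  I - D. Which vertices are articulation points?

I

Removing I increases the component count from 2 to 3, so I is a cut vertex.
By contrast removing A leaves 2 components; it is not a cut vertex. No other vertex is a cut vertex either.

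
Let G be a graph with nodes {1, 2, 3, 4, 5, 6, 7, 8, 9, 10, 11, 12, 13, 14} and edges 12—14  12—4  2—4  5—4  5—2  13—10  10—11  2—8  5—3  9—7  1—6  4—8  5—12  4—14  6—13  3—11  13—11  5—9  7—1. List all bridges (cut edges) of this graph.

The edges on the cycle 5-12-14-4-5 are not bridges since each lies on that cycle.
Every edge lies on some cycle, so there are no bridges.

none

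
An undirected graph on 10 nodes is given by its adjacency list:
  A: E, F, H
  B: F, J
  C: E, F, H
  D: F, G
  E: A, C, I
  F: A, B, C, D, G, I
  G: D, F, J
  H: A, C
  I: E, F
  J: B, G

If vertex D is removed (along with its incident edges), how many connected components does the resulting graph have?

1

With D gone, the remaining components are: {A, B, C, E, F, G, H, I, J}.
That is 1 component.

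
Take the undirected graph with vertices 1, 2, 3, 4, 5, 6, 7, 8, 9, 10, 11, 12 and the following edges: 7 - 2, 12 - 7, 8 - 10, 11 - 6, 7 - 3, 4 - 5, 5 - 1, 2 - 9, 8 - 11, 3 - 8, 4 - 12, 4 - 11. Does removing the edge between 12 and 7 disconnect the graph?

No

After removing 12 - 7, the path 12-4-11-8-3-7 still connects them, so the edge is not a bridge.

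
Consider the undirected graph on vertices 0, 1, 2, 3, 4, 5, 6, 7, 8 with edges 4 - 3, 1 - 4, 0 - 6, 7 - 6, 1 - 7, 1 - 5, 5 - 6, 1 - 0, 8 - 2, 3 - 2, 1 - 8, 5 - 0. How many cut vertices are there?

Removing 1 increases the component count from 1 to 2, so 1 is a cut vertex.
By contrast removing 5 leaves 1 component; it is not a cut vertex. No other vertex is a cut vertex either.

1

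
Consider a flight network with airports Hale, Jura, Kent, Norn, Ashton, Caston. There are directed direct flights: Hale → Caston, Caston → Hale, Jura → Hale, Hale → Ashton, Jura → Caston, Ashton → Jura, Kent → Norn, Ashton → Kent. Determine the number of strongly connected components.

3

{Hale, Jura, Ashton, Caston} are all mutually reachable — one SCC of size 4.
{Kent} is an SCC by itself.
{Norn} is an SCC by itself.
That gives 3 strongly connected components.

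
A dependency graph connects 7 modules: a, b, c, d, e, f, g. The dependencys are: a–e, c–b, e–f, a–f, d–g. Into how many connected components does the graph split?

3

Starting from d we can reach d, g. That is one component of size 2.
Starting from b we can reach b, c. That is one component of size 2.
Starting from a we can reach a, e, f. That is one component of size 3.
Total: 3 components.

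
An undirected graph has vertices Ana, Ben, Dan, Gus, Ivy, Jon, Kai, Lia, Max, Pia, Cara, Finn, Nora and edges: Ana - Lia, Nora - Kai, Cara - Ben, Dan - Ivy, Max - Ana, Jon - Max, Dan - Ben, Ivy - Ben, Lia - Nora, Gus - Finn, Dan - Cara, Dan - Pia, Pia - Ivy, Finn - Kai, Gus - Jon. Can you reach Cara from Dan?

From Dan we can reach Ben, Dan, Ivy, Pia, Cara, which includes Cara.

Yes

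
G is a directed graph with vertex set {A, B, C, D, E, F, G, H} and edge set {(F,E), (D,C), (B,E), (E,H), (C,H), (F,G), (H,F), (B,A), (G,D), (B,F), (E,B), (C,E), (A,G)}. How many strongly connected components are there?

1

{A, B, C, D, E, F, G, H} are all mutually reachable — one SCC of size 8.
That gives 1 strongly connected component.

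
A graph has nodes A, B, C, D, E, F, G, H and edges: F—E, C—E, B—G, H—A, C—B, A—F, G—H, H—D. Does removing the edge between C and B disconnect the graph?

No

After removing C—B, the path C-E-F-A-H-G-B still connects them, so the edge is not a bridge.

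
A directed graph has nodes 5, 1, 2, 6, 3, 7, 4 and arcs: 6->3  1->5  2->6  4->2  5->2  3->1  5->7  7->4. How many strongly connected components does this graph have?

{1, 2, 3, 4, 5, 6, 7} are all mutually reachable — one SCC of size 7.
That gives 1 strongly connected component.

1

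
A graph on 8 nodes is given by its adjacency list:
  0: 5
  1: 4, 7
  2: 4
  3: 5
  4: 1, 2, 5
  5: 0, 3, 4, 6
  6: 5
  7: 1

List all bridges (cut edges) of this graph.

0-5, 1-4, 1-7, 2-4, 3-5, 4-5, 5-6

removing 1-4 disconnects 1 from 4; removing 5-4 disconnects 5 from 4; removing 5-3 disconnects 5 from 3; removing 1-7 disconnects 1 from 7 — these are bridges.
In total 7 edges are bridges.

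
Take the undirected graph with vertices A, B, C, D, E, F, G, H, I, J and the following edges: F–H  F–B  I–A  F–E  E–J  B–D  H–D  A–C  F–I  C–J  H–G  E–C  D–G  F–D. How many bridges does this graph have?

0

The edges on the cycle F-H-G-D-F are not bridges since each lies on that cycle.
Every edge lies on some cycle, so there are no bridges.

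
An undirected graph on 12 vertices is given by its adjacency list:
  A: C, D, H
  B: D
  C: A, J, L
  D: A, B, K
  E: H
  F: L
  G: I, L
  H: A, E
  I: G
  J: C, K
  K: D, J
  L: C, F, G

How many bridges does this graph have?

7

The edges on the cycle D-A-C-J-K-D are not bridges since each lies on that cycle.
But removing F-L disconnects F from L; removing G-I disconnects G from I; removing C-L disconnects C from L; removing A-H disconnects A from H — these are bridges.
In total 7 edges are bridges.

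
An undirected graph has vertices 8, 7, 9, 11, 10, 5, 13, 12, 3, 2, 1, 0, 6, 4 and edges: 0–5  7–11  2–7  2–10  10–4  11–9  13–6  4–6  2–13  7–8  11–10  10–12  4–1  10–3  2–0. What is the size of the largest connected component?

Starting from 0 we can reach 0, 1, 2, 3, 4, 5, 6, 7, 8, 9, 10, 11, 12, 13. That is one component of size 14.
The largest has 14 vertices.

14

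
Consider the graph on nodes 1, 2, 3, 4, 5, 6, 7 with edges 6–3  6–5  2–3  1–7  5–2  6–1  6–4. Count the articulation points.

2

Removing 1 increases the component count from 1 to 2, so 1 is a cut vertex.
Removing 6 increases the component count from 1 to 3, so 6 is a cut vertex.
By contrast removing 4 leaves 1 component; it is not a cut vertex. No other vertex is a cut vertex either.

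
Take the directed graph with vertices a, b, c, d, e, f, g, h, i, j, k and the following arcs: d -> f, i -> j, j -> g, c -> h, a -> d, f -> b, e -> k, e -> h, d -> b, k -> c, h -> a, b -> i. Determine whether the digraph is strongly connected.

No

There is no directed path from h to k, so the graph is not strongly connected.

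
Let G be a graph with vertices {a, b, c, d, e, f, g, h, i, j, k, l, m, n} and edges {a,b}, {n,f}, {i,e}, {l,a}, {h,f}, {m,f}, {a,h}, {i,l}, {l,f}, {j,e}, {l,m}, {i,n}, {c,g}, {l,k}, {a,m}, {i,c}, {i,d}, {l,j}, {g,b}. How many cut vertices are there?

Removing i increases the component count from 1 to 2, so i is a cut vertex.
Removing l increases the component count from 1 to 2, so l is a cut vertex.
By contrast removing g leaves 1 component; it is not a cut vertex. No other vertex is a cut vertex either.

2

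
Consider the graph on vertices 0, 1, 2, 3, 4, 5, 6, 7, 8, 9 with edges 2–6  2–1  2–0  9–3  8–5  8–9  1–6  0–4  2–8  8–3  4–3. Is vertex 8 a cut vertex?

Deleting 8 raises the number of components from 2 to 3, so 8 is a cut vertex.

Yes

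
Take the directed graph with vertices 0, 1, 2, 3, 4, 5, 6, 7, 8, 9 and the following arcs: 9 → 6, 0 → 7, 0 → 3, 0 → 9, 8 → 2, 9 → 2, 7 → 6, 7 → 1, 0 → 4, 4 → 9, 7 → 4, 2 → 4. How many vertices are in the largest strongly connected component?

3

{2, 4, 9} are all mutually reachable — one SCC of size 3.
{5} is an SCC by itself.
{8} is an SCC by itself.
{3} is an SCC by itself.
{1} is an SCC by itself.
(and 3 more singleton SCCs)
The largest has 3 vertices.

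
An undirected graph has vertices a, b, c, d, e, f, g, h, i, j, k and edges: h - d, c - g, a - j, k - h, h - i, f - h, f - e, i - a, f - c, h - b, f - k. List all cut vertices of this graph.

a, c, f, h, i

Removing a increases the component count from 1 to 2, so a is a cut vertex.
Removing c increases the component count from 1 to 2, so c is a cut vertex.
Removing f increases the component count from 1 to 3, so f is a cut vertex.
Likewise h, i are cut vertices.
By contrast removing k leaves 1 component; it is not a cut vertex. No other vertex is a cut vertex either.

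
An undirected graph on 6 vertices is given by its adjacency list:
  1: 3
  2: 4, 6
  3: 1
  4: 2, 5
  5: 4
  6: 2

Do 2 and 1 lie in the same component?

No

The component containing 2 is {2, 4, 5, 6}, and 1 is not in it.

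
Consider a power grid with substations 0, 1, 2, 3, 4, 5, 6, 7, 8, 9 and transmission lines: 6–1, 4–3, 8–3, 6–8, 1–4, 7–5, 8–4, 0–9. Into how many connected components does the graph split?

2 is isolated — a component by itself.
Starting from 5 we can reach 5, 7. That is one component of size 2.
Starting from 0 we can reach 0, 9. That is one component of size 2.
Starting from 1 we can reach 1, 3, 4, 6, 8. That is one component of size 5.
Total: 4 components.

4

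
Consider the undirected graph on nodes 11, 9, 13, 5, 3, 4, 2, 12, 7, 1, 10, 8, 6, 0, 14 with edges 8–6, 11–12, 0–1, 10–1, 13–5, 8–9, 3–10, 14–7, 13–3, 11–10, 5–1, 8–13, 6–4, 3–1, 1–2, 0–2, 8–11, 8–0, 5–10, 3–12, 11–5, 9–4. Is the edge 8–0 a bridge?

After removing 8–0, the path 8-13-3-1-0 still connects them, so the edge is not a bridge.

No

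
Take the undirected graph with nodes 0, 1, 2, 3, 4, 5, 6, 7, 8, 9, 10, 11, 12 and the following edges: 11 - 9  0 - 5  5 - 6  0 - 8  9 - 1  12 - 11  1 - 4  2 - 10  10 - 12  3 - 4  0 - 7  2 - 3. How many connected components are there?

2

Starting from 0 we can reach 0, 5, 6, 7, 8. That is one component of size 5.
Starting from 1 we can reach 1, 2, 3, 4, 9, 10, 11, 12. That is one component of size 8.
Total: 2 components.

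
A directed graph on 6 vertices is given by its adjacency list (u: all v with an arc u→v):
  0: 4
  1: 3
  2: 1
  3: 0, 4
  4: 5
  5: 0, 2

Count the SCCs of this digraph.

1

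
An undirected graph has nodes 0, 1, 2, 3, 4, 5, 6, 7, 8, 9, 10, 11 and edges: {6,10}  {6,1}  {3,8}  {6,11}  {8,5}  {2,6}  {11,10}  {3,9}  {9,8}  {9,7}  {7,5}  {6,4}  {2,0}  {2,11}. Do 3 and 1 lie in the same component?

The component containing 3 is {3, 5, 7, 8, 9}, and 1 is not in it.

No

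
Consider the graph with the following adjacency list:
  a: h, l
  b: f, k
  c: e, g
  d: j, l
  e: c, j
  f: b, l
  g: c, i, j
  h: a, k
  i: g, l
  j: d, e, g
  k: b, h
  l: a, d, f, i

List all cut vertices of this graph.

l

Removing l increases the component count from 1 to 2, so l is a cut vertex.
By contrast removing h leaves 1 component; it is not a cut vertex. No other vertex is a cut vertex either.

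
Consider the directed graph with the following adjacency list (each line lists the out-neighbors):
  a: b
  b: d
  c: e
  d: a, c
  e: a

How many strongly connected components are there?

{a, b, c, d, e} are all mutually reachable — one SCC of size 5.
That gives 1 strongly connected component.

1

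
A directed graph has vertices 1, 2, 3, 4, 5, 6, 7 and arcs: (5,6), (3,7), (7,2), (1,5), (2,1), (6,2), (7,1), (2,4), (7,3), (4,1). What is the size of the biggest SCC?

5

{1, 2, 4, 5, 6} are all mutually reachable — one SCC of size 5.
{3, 7} are all mutually reachable — one SCC of size 2.
The largest has 5 vertices.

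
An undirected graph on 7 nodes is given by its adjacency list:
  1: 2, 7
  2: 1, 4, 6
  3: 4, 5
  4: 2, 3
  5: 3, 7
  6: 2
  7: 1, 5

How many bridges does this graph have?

1

The edges on the cycle 4-2-1-7-5-3-4 are not bridges since each lies on that cycle.
But removing 2-6 disconnects 2 from 6 — this is a bridge.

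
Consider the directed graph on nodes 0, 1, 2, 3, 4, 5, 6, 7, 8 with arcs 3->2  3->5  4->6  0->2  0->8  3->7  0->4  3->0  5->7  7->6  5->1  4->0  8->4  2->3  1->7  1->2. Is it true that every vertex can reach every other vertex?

There is no directed path from 7 to 4, so the graph is not strongly connected.

No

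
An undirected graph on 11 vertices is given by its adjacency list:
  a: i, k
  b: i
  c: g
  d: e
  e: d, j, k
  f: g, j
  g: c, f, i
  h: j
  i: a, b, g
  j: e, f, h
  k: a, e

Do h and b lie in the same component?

Yes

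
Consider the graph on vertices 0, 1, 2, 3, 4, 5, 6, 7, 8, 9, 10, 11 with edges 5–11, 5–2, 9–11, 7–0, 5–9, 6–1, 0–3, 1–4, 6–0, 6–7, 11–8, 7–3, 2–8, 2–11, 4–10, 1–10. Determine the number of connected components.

Starting from 2 we can reach 2, 5, 8, 9, 11. That is one component of size 5.
Starting from 0 we can reach 0, 1, 3, 4, 6, 7, 10. That is one component of size 7.
Total: 2 components.

2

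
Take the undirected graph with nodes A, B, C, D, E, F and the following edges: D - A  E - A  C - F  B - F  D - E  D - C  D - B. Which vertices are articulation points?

Removing D increases the component count from 1 to 2, so D is a cut vertex.
By contrast removing B leaves 1 component; it is not a cut vertex. No other vertex is a cut vertex either.

D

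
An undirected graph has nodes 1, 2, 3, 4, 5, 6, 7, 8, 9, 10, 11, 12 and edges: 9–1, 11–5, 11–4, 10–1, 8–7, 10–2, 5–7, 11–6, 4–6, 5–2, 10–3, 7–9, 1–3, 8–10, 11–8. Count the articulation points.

Removing 11 increases the component count from 2 to 3, so 11 is a cut vertex.
By contrast removing 7 leaves 2 components; it is not a cut vertex. No other vertex is a cut vertex either.

1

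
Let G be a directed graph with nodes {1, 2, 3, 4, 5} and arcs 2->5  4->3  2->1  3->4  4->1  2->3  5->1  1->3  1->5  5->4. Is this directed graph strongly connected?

There is no directed path from 5 to 2, so the graph is not strongly connected.

No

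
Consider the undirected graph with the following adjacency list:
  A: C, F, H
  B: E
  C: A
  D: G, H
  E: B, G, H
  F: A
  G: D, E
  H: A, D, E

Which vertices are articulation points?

Removing A increases the component count from 1 to 3, so A is a cut vertex.
Removing E increases the component count from 1 to 2, so E is a cut vertex.
Removing H increases the component count from 1 to 2, so H is a cut vertex.
By contrast removing B leaves 1 component; it is not a cut vertex. No other vertex is a cut vertex either.

A, E, H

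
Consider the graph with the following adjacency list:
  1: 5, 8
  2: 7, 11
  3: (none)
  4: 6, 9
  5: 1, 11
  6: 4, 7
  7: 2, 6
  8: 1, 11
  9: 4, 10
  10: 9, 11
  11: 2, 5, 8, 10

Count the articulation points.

1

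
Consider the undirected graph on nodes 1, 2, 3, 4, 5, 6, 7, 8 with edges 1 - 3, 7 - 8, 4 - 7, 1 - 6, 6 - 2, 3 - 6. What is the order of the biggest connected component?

5 is isolated — a component by itself.
Starting from 4 we can reach 4, 7, 8. That is one component of size 3.
Starting from 1 we can reach 1, 2, 3, 6. That is one component of size 4.
The largest has 4 vertices.

4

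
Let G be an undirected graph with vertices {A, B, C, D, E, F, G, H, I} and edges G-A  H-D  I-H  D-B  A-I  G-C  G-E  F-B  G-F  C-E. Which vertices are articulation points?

G

Removing G increases the component count from 1 to 2, so G is a cut vertex.
By contrast removing I leaves 1 component; it is not a cut vertex. No other vertex is a cut vertex either.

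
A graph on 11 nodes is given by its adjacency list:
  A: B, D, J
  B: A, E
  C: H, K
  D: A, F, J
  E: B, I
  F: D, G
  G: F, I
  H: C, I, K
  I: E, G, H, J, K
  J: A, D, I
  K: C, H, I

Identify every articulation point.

Removing I increases the component count from 1 to 2, so I is a cut vertex.
By contrast removing D leaves 1 component; it is not a cut vertex. No other vertex is a cut vertex either.

I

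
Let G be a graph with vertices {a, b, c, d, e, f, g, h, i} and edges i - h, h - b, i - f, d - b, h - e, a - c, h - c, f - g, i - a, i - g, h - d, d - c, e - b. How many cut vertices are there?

Removing i increases the component count from 1 to 2, so i is a cut vertex.
By contrast removing f leaves 1 component; it is not a cut vertex. No other vertex is a cut vertex either.

1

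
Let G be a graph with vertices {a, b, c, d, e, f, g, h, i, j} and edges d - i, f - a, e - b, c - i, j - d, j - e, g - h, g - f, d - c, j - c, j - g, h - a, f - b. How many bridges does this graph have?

0

The edges on the cycle g-h-a-f-g are not bridges since each lies on that cycle.
Every edge lies on some cycle, so there are no bridges.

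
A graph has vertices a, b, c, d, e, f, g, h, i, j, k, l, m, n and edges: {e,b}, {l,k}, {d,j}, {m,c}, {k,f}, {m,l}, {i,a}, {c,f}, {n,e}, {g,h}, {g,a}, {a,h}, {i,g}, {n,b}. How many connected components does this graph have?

4

Starting from d we can reach d, j. That is one component of size 2.
Starting from b we can reach b, e, n. That is one component of size 3.
Starting from a we can reach a, g, h, i. That is one component of size 4.
Starting from c we can reach c, f, k, l, m. That is one component of size 5.
Total: 4 components.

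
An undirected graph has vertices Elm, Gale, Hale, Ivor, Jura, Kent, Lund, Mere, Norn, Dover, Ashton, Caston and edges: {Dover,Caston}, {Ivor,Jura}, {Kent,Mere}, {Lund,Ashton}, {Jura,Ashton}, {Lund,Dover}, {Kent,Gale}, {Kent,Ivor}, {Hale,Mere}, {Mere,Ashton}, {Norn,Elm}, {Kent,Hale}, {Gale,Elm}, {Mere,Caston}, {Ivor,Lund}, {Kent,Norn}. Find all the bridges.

The edges on the cycle Kent-Gale-Elm-Norn-Kent are not bridges since each lies on that cycle.
Every edge lies on some cycle, so there are no bridges.

none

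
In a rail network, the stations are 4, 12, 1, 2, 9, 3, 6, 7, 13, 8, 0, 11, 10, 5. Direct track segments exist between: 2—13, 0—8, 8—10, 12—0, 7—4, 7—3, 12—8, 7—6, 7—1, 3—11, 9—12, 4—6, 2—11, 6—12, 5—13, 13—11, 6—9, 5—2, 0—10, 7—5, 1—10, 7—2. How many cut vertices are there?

1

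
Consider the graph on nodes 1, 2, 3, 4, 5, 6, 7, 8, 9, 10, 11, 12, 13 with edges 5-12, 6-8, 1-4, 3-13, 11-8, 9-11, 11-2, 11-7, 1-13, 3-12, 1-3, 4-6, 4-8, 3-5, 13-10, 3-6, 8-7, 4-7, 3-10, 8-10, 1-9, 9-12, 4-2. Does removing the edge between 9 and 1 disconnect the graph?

After removing 9-1, the path 9-12-3-1 still connects them, so the edge is not a bridge.

No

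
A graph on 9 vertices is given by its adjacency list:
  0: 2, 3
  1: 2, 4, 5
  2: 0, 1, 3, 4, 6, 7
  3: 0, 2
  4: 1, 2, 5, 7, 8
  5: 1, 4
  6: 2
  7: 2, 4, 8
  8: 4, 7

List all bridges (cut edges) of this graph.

The edges on the cycle 2-3-0-2 are not bridges since each lies on that cycle.
But removing 6-2 disconnects 6 from 2 — this is a bridge.

2-6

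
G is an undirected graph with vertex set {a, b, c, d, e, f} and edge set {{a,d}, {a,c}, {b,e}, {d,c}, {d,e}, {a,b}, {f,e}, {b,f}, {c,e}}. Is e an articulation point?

No

Deleting e leaves 1 component (was 1) (its neighbors b, c, d, f remain connected to each other), so e is not a cut vertex.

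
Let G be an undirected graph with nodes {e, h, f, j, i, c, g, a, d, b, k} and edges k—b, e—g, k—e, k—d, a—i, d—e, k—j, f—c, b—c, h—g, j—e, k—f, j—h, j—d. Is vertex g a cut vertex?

Deleting g leaves 2 components (was 2), so g is not a cut vertex.

No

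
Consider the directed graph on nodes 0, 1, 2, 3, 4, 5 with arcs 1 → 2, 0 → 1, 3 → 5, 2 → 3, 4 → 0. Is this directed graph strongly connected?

No

There is no directed path from 0 to 4, so the graph is not strongly connected.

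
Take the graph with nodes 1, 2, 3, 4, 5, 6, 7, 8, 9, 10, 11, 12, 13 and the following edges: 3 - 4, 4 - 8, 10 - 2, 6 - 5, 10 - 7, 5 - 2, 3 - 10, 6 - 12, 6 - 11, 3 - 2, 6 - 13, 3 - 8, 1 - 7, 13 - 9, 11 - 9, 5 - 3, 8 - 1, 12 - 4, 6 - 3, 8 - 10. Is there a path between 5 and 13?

From 5 we can reach 1, 2, 3, 4, 5, 6, 7, 8, 9, 10, 11, 12, 13, which includes 13.

Yes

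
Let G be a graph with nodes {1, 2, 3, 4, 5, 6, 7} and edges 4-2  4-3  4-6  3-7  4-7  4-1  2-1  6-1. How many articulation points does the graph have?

Removing 4 increases the component count from 2 to 3, so 4 is a cut vertex.
By contrast removing 2 leaves 2 components; it is not a cut vertex. No other vertex is a cut vertex either.

1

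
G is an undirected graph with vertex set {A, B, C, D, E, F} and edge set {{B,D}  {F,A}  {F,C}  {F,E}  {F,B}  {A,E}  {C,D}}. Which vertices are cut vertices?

Removing F increases the component count from 1 to 2, so F is a cut vertex.
By contrast removing C leaves 1 component; it is not a cut vertex. No other vertex is a cut vertex either.

F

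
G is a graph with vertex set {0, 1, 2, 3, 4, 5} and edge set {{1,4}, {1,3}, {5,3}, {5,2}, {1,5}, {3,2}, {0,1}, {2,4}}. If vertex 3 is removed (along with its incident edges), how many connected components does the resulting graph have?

With 3 gone, the remaining components are: {0, 1, 2, 4, 5}.
That is 1 component.

1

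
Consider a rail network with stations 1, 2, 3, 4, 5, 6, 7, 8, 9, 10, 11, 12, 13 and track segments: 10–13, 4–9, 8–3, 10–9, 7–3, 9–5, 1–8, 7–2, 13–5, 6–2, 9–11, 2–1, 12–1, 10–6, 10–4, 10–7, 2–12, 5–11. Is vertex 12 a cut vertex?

No

Deleting 12 leaves 1 component (was 1) (its neighbors 1, 2 remain connected to each other), so 12 is not a cut vertex.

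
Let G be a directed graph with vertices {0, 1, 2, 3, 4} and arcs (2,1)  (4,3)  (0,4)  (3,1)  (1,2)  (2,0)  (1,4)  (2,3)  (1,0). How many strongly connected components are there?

1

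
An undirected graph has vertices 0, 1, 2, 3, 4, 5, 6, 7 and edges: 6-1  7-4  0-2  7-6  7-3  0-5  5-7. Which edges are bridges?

0-2, 0-5, 1-6, 3-7, 4-7, 5-7, 6-7

removing 4-7 disconnects 4 from 7; removing 2-0 disconnects 2 from 0; removing 6-1 disconnects 6 from 1; removing 6-7 disconnects 6 from 7 — these are bridges.
In total 7 edges are bridges.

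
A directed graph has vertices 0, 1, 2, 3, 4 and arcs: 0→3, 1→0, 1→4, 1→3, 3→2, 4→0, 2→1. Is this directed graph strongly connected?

Yes

From 0 we can reach every vertex (0, 1, 2, 3, 4), and every vertex can reach 0 (0, 1, 2, 3, 4). So the whole graph is one strongly connected component.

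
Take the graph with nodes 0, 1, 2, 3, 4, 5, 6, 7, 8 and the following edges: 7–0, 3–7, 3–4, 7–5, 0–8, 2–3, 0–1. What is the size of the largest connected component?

8

6 is isolated — a component by itself.
Starting from 0 we can reach 0, 1, 2, 3, 4, 5, 7, 8. That is one component of size 8.
The largest has 8 vertices.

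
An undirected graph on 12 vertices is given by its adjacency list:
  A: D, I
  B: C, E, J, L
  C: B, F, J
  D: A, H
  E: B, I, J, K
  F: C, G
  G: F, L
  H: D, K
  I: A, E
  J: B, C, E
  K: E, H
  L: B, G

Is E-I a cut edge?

No

After removing E-I, the path E-K-H-D-A-I still connects them, so the edge is not a bridge.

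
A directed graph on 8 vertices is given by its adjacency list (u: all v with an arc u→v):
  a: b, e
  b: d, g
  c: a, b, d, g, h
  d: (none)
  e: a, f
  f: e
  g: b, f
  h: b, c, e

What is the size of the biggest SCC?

5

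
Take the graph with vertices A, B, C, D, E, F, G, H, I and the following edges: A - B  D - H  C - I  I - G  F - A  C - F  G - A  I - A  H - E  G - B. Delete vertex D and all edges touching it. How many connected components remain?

2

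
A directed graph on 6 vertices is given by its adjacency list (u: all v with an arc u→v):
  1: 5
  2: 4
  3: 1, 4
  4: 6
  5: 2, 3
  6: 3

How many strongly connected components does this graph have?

1

{1, 2, 3, 4, 5, 6} are all mutually reachable — one SCC of size 6.
That gives 1 strongly connected component.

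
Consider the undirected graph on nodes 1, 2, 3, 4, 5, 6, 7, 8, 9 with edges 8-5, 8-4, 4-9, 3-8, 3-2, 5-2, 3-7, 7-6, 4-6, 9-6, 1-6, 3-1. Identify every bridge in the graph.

none

The edges on the cycle 3-8-5-2-3 are not bridges since each lies on that cycle.
Every edge lies on some cycle, so there are no bridges.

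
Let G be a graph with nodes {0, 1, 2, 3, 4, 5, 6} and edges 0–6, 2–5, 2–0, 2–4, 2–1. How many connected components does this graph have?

2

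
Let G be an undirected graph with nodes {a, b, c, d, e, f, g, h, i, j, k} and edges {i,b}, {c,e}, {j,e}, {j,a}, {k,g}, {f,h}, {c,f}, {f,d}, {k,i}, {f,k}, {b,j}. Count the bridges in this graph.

The edges on the cycle c-f-k-i-b-j-e-c are not bridges since each lies on that cycle.
But removing k—g disconnects k from g; removing d—f disconnects d from f; removing f—h disconnects f from h; removing a—j disconnects a from j — these are bridges.
That makes 4 bridges.

4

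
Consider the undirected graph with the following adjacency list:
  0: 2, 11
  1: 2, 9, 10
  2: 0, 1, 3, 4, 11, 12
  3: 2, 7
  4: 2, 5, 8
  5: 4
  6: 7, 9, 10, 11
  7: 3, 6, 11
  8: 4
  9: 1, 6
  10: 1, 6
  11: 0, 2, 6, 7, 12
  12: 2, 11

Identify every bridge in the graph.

2-4, 4-5, 4-8

The edges on the cycle 11-2-0-11 are not bridges since each lies on that cycle.
But removing 4-8 disconnects 4 from 8; removing 4-2 disconnects 4 from 2; removing 4-5 disconnects 4 from 5 — these are bridges.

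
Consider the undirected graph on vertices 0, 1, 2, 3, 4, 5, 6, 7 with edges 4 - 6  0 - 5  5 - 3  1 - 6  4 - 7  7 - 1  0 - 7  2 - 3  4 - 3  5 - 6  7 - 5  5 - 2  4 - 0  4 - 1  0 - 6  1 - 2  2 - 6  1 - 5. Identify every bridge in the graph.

none

The edges on the cycle 0-7-5-2-6-0 are not bridges since each lies on that cycle.
Every edge lies on some cycle, so there are no bridges.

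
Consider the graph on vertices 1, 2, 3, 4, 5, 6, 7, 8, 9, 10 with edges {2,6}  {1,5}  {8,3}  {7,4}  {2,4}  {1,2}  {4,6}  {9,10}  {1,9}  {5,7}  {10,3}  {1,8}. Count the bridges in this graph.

The edges on the cycle 1-5-7-4-6-2-1 are not bridges since each lies on that cycle.
Every edge lies on some cycle, so there are no bridges.

0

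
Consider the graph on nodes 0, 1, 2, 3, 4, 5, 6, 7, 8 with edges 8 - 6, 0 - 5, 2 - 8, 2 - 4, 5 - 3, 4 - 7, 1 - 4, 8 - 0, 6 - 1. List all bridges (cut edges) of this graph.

0-5, 0-8, 3-5, 4-7

The edges on the cycle 2-8-6-1-4-2 are not bridges since each lies on that cycle.
But removing 8 - 0 disconnects 8 from 0; removing 0 - 5 disconnects 0 from 5; removing 4 - 7 disconnects 4 from 7; removing 3 - 5 disconnects 3 from 5 — these are bridges.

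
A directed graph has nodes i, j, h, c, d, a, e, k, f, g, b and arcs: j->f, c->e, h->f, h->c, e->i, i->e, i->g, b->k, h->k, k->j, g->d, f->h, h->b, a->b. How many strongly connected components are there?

6

{b, f, h, j, k} are all mutually reachable — one SCC of size 5.
{e, i} are all mutually reachable — one SCC of size 2.
{g} is an SCC by itself.
{d} is an SCC by itself.
{a} is an SCC by itself.
(and 1 more singleton SCC)
That gives 6 strongly connected components.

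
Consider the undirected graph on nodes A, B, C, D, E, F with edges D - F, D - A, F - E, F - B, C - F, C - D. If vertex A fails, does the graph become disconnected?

Deleting A leaves 1 component (was 1), so A is not a cut vertex.

No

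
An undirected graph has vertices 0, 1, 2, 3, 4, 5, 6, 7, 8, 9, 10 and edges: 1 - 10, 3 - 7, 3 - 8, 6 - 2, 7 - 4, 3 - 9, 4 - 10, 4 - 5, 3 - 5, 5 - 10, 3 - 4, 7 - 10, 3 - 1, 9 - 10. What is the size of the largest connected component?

8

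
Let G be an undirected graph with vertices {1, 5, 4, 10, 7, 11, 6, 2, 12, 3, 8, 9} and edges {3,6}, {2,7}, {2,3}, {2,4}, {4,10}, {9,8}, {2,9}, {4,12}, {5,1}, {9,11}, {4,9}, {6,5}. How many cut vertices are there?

6

Removing 2 increases the component count from 1 to 3, so 2 is a cut vertex.
Removing 3 increases the component count from 1 to 2, so 3 is a cut vertex.
Removing 4 increases the component count from 1 to 3, so 4 is a cut vertex.
Likewise 5, 6, 9 are cut vertices.
By contrast removing 11 leaves 1 component; it is not a cut vertex. No other vertex is a cut vertex either.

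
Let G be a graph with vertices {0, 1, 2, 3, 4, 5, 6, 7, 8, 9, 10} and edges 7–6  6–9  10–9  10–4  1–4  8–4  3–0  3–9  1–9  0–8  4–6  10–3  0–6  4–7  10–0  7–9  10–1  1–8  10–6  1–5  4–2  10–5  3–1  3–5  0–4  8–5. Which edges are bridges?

2-4

The edges on the cycle 1-8-5-1 are not bridges since each lies on that cycle.
But removing 2–4 disconnects 2 from 4 — this is a bridge.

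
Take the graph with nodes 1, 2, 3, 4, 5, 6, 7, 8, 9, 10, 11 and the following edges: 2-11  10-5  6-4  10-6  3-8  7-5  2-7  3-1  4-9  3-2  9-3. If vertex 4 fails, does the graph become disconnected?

No

Deleting 4 leaves 1 component (was 1) (its neighbors 6, 9 remain connected to each other), so 4 is not a cut vertex.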